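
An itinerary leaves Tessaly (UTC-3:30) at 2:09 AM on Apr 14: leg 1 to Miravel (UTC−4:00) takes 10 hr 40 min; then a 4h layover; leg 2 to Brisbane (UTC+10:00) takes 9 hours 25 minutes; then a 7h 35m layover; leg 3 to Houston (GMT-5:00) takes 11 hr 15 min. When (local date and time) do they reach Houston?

7:34 PM on April 15

Convert departure to UTC: 2:09 AM + 3:30 = 5:39 AM UTC on Apr 14.
Add 10 hours 40 minutes leg 1 → 4:19 PM UTC.
Add 4 hours layover in Miravel → 8:19 PM UTC.
Add 9 hours 25 minutes leg 2 → 5:44 AM UTC (Apr 15).
Add 7 hours and 35 minutes layover in Brisbane → 1:19 PM UTC.
Add 11 hours 15 minutes leg 3 → 12:34 AM UTC (Apr 16).
Houston is UTC−5:00, so local arrival = 12:34 AM − 5:00 = 7:34 PM on Apr 15.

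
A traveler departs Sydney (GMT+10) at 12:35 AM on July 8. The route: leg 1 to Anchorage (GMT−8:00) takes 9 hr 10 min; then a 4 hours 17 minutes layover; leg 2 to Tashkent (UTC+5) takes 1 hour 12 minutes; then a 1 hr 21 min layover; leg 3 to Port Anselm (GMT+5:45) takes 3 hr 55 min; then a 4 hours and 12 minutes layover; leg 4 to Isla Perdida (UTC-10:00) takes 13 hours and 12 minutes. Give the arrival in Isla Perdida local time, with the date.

5:54 PM on July 8

Convert departure to UTC: 12:35 AM − 10:00 = 2:35 PM UTC on Jul 7.
Add 9 hours 10 minutes leg 1 → 11:45 PM UTC.
Add 4 hours and 17 minutes layover in Anchorage → 4:02 AM UTC (Jul 8).
Add 1 hour and 12 minutes leg 2 → 5:14 AM UTC.
Add 1 hour 21 minutes layover in Tashkent → 6:35 AM UTC.
Add 3 hours and 55 minutes leg 3 → 10:30 AM UTC.
Add 4 hours and 12 minutes layover in Port Anselm → 2:42 PM UTC.
Add 13 hours 12 minutes leg 4 → 3:54 AM UTC (Jul 9).
Isla Perdida is UTC−10:00, so local arrival = 3:54 AM − 10:00 = 5:54 PM on Jul 8.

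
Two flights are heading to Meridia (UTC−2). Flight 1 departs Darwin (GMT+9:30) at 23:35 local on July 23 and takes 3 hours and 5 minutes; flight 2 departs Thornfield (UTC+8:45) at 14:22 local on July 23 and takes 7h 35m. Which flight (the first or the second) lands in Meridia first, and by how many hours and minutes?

Flight 1 in UTC: 23:35 − 9:30 = 14:05 on Jul 23.
+3 hours and 5 minutes → arrive 17:10 UTC on Jul 23.
Flight 2 in UTC: 14:22 − 8:45 = 05:37 on Jul 23.
+7 hours 35 minutes → arrive 13:12 UTC on Jul 23.
Flight 2 lands earlier by 3 hours 58 minutes.

the second, by 3 hours 58 minutes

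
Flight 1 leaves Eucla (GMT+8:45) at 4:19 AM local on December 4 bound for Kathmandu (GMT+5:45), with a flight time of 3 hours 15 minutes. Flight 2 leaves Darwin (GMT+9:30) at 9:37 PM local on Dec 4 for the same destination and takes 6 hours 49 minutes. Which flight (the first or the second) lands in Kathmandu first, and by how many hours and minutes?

Flight 1 in UTC: 4:19 AM − 8:45 = 7:34 PM on Dec 3.
+3 hours 15 minutes → arrive 10:49 PM UTC on Dec 3.
Flight 2 in UTC: 9:37 PM − 9:30 = 12:07 PM on Dec 4.
+6 hours 49 minutes → arrive 6:56 PM UTC on Dec 4.
Flight 1 lands earlier by 20 hours 7 minutes.

the first, by 20 hours 7 minutes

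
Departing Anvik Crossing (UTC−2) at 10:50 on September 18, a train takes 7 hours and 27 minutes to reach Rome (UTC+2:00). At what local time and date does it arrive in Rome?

Convert departure to UTC: 10:50 + 2:00 = 12:50 UTC on Sep 18.
Add 7 hours 27 minutes travel time → 20:17 UTC.
Rome is UTC+2:00, so local arrival = 20:17 + 2:00 = 22:17 on Sep 18.

22:17 on September 18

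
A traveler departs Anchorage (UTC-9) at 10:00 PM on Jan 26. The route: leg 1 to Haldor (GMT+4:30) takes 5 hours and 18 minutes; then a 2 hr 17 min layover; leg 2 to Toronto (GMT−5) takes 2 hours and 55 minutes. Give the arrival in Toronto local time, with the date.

Convert departure to UTC: 10:00 PM + 9:00 = 7:00 AM UTC on Jan 27.
Add 5 hours and 18 minutes leg 1 → 12:18 PM UTC.
Add 2 hours and 17 minutes layover in Haldor → 2:35 PM UTC.
Add 2 hours and 55 minutes leg 2 → 5:30 PM UTC.
Toronto is UTC−5:00, so local arrival = 5:30 PM − 5:00 = 12:30 PM on Jan 27.

12:30 PM on January 27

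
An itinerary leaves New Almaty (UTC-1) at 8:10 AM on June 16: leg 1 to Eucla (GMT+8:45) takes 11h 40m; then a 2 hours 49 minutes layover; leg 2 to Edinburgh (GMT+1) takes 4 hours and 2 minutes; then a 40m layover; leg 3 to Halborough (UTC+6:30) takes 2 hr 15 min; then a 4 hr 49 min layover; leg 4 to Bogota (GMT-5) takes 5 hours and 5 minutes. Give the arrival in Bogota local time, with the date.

11:30 AM on June 17

Convert departure to UTC: 8:10 AM + 1:00 = 9:10 AM UTC on Jun 16.
Add 11 hours and 40 minutes leg 1 → 8:50 PM UTC.
Add 2 hours 49 minutes layover in Eucla → 11:39 PM UTC.
Add 4 hours 2 minutes leg 2 → 3:41 AM UTC (Jun 17).
Add 40 minutes layover in Edinburgh → 4:21 AM UTC.
Add 2 hours 15 minutes leg 3 → 6:36 AM UTC.
Add 4 hours 49 minutes layover in Halborough → 11:25 AM UTC.
Add 5 hours and 5 minutes leg 4 → 4:30 PM UTC.
Bogota is UTC−5:00, so local arrival = 4:30 PM − 5:00 = 11:30 AM on Jun 17.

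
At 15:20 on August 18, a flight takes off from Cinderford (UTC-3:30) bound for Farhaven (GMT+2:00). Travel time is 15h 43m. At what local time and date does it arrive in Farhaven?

12:33 on August 19

Farhaven is 5:30 ahead of Cinderford.
After 15 hours 43 minutes it is 07:03 (Aug 19) in Cinderford.
Shift by the zone difference: 07:03 + 5:30 = 12:33 on Aug 19 in Farhaven.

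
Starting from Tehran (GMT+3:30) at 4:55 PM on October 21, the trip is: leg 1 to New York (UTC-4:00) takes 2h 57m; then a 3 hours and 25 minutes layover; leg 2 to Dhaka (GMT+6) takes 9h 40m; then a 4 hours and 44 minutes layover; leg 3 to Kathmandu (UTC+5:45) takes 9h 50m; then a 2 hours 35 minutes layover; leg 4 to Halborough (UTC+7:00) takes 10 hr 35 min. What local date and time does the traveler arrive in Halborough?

4:11 PM on October 23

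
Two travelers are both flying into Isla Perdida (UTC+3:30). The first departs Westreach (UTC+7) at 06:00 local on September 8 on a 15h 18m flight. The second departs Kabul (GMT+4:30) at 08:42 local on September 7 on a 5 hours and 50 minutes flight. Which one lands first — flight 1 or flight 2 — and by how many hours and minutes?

the second, by 28 hours 16 minutes

Flight 1 in UTC: 06:00 − 7:00 = 23:00 on Sep 7.
+15 hours 18 minutes → arrive 14:18 UTC on Sep 8.
Flight 2 in UTC: 08:42 − 4:30 = 04:12 on Sep 7.
+5 hours 50 minutes → arrive 10:02 UTC on Sep 7.
Flight 2 lands earlier by 28 hours 16 minutes.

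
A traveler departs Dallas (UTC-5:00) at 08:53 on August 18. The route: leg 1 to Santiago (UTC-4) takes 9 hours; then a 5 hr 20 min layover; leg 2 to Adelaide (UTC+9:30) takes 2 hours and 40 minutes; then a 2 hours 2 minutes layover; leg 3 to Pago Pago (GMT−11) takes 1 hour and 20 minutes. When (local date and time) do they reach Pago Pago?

23:15 on Aug 18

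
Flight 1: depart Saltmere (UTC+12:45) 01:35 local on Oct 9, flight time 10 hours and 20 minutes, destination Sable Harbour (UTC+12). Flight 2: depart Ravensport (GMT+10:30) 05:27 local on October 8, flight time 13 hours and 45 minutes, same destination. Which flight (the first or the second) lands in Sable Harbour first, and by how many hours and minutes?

Flight 1 in UTC: 01:35 − 12:45 = 12:50 on Oct 8.
+10 hours and 20 minutes → arrive 23:10 UTC on Oct 8.
Flight 2 in UTC: 05:27 − 10:30 = 18:57 on Oct 7.
+13 hours and 45 minutes → arrive 08:42 UTC on Oct 8.
Flight 2 lands earlier by 14 hours 28 minutes.

the second, by 14 hours 28 minutes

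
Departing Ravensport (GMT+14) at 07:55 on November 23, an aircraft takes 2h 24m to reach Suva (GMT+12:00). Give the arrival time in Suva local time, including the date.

Convert departure to UTC: 07:55 − 14:00 = 17:55 UTC on Nov 22.
Add 2 hours and 24 minutes travel time → 20:19 UTC.
Suva is UTC+12:00, so local arrival = 20:19 + 12:00 = 08:19 on Nov 23.

08:19 on November 23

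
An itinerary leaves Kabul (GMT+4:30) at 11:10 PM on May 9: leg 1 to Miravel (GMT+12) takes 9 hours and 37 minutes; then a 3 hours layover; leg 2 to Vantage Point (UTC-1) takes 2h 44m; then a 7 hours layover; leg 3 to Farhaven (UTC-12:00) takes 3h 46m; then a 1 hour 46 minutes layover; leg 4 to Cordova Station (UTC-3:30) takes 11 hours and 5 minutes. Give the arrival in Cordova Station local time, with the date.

Convert departure to UTC: 11:10 PM − 4:30 = 6:40 PM UTC on May 9.
Add 9 hours 37 minutes leg 1 → 4:17 AM UTC (May 10).
Add 3 hours layover in Miravel → 7:17 AM UTC.
Add 2 hours 44 minutes leg 2 → 10:01 AM UTC.
Add 7 hours layover in Vantage Point → 5:01 PM UTC.
Add 3 hours 46 minutes leg 3 → 8:47 PM UTC.
Add 1 hour 46 minutes layover in Farhaven → 10:33 PM UTC.
Add 11 hours 5 minutes leg 4 → 9:38 AM UTC (May 11).
Cordova Station is UTC−3:30, so local arrival = 9:38 AM − 3:30 = 6:08 AM on May 11.

6:08 AM on May 11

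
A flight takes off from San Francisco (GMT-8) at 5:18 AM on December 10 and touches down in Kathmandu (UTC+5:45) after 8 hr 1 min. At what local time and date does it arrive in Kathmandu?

3:04 AM on Dec 11

Convert departure to UTC: 5:18 AM + 8:00 = 1:18 PM UTC on Dec 10.
Add 8 hours and 1 minute travel time → 9:19 PM UTC.
Kathmandu is UTC+5:45, so local arrival = 9:19 PM + 5:45 = 3:04 AM on Dec 11.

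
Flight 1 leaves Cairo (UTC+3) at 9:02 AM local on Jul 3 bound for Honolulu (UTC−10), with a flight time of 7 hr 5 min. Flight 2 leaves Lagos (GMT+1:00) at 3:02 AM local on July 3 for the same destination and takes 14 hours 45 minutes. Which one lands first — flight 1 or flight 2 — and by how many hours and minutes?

the first, by 3 hours 40 minutes

Flight 1 in UTC: 9:02 AM − 3:00 = 6:02 AM on Jul 3.
+7 hours and 5 minutes → arrive 1:07 PM UTC on Jul 3.
Flight 2 in UTC: 3:02 AM − 1:00 = 2:02 AM on Jul 3.
+14 hours and 45 minutes → arrive 4:47 PM UTC on Jul 3.
Flight 1 lands earlier by 3 hours 40 minutes.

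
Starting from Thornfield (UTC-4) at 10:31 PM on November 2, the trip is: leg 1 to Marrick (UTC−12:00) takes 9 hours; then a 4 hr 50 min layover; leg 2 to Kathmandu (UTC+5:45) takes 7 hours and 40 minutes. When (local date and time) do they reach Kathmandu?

Convert departure to UTC: 10:31 PM + 4:00 = 2:31 AM UTC on Nov 3.
Add 9 hours leg 1 → 11:31 AM UTC.
Add 4 hours and 50 minutes layover in Marrick → 4:21 PM UTC.
Add 7 hours and 40 minutes leg 2 → 12:01 AM UTC (Nov 4).
Kathmandu is UTC+5:45, so local arrival = 12:01 AM + 5:45 = 5:46 AM on Nov 4.

5:46 AM on November 4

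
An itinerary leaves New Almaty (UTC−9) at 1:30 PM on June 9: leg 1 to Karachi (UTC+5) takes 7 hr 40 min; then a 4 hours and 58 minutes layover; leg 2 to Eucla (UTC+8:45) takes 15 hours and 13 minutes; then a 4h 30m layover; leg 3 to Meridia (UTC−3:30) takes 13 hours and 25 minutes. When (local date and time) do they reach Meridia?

4:46 PM on June 11

Convert departure to UTC: 1:30 PM + 9:00 = 10:30 PM UTC on Jun 9.
Add 7 hours 40 minutes leg 1 → 6:10 AM UTC (Jun 10).
Add 4 hours 58 minutes layover in Karachi → 11:08 AM UTC.
Add 15 hours and 13 minutes leg 2 → 2:21 AM UTC (Jun 11).
Add 4 hours 30 minutes layover in Eucla → 6:51 AM UTC.
Add 13 hours 25 minutes leg 3 → 8:16 PM UTC.
Meridia is UTC−3:30, so local arrival = 8:16 PM − 3:30 = 4:46 PM on Jun 11.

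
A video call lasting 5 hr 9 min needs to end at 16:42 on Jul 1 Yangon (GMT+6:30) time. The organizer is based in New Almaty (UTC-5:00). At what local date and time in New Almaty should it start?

Target end time in UTC: 16:42 − 6:30 = 10:12 on Jul 1.
Subtract 5 hours and 9 minutes → start 05:03 UTC on Jul 1.
New Almaty is UTC−5:00: 05:03 − 5:00 = 00:03 on Jul 1.

00:03 on Jul 1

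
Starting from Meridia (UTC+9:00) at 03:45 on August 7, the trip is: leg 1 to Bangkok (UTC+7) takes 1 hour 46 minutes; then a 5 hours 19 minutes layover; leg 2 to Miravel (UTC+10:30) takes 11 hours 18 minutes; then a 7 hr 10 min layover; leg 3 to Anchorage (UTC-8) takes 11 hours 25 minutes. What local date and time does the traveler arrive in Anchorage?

Convert departure to UTC: 03:45 − 9:00 = 18:45 UTC on Aug 6.
Add 1 hour and 46 minutes leg 1 → 20:31 UTC.
Add 5 hours 19 minutes layover in Bangkok → 01:50 UTC (Aug 7).
Add 11 hours 18 minutes leg 2 → 13:08 UTC.
Add 7 hours and 10 minutes layover in Miravel → 20:18 UTC.
Add 11 hours and 25 minutes leg 3 → 07:43 UTC (Aug 8).
Anchorage is UTC−8:00, so local arrival = 07:43 − 8:00 = 23:43 on Aug 7.

23:43 on August 7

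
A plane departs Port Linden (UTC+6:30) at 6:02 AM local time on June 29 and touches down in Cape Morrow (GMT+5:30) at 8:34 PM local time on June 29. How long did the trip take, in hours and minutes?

Cape Morrow is 1:00 behind Port Linden.
Clock-face elapsed time (ignoring zones) is 14 hours 32 minutes.
Actual elapsed = 14 hours 32 minutes + 1:00 = 15 hours 32 minutes.

15 hours 32 minutes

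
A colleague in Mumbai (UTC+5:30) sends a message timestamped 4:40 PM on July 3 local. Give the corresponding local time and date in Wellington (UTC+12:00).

11:10 PM on Jul 3

In UTC: 4:40 PM − 5:30 = 11:10 AM on Jul 3.
Wellington is UTC+12:00: 11:10 AM + 12:00 = 11:10 PM on Jul 3.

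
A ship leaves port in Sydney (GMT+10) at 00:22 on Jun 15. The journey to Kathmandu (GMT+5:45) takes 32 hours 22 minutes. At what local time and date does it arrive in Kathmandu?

04:29 on Jun 16

Convert departure to UTC: 00:22 − 10:00 = 14:22 UTC on Jun 14.
Add 32 hours and 22 minutes travel time → 22:44 UTC (Jun 15).
Kathmandu is UTC+5:45, so local arrival = 22:44 + 5:45 = 04:29 on Jun 16.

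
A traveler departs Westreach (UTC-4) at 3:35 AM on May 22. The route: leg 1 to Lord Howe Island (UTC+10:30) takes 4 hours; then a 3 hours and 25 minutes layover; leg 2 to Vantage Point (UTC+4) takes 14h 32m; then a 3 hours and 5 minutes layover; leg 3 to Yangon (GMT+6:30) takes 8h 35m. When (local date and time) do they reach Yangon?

Convert departure to UTC: 3:35 AM + 4:00 = 7:35 AM UTC on May 22.
Add 4 hours leg 1 → 11:35 AM UTC.
Add 3 hours and 25 minutes layover in Lord Howe Island → 3:00 PM UTC.
Add 14 hours and 32 minutes leg 2 → 5:32 AM UTC (May 23).
Add 3 hours 5 minutes layover in Vantage Point → 8:37 AM UTC.
Add 8 hours and 35 minutes leg 3 → 5:12 PM UTC.
Yangon is UTC+6:30, so local arrival = 5:12 PM + 6:30 = 11:42 PM on May 23.

11:42 PM on May 23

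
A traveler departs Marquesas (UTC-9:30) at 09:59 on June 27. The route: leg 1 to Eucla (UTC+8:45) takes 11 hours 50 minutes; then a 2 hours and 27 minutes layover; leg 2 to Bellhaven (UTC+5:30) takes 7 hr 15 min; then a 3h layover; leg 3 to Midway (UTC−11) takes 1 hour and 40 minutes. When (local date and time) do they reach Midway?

10:41 on Jun 28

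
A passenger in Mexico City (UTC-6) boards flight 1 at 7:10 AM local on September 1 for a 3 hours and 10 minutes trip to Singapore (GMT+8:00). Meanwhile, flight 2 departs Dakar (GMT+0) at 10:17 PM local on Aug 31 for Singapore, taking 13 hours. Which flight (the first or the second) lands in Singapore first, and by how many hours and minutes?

the second, by 5 hours 3 minutes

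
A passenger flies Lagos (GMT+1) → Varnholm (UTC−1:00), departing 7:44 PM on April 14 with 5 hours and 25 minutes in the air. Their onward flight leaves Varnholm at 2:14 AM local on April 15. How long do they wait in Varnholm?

3 hours 5 minutes

Convert departure to UTC: 7:44 PM − 1:00 = 6:44 PM UTC on Apr 14.
Add 5 hours and 25 minutes flight time → 12:09 AM UTC (Apr 15).
Varnholm is UTC−1:00, so local arrival = 12:09 AM − 1:00 = 11:09 PM on Apr 14.
Layover = 2:14 AM − 11:09 PM (+1 day) = 3 hours 5 minutes.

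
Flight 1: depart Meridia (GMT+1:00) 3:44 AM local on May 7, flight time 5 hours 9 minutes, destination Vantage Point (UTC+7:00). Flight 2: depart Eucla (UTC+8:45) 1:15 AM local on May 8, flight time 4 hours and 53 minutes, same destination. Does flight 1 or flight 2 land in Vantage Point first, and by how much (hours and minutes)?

the first, by 13 hours 30 minutes

Flight 1 in UTC: 3:44 AM − 1:00 = 2:44 AM on May 7.
+5 hours and 9 minutes → arrive 7:53 AM UTC on May 7.
Flight 2 in UTC: 1:15 AM − 8:45 = 4:30 PM on May 7.
+4 hours and 53 minutes → arrive 9:23 PM UTC on May 7.
Flight 1 lands earlier by 13 hours 30 minutes.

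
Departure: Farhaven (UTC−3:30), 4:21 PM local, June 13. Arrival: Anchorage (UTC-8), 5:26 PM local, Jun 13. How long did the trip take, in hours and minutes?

5 hours 35 minutes

Departure in UTC: 4:21 PM + 3:30 = 7:51 PM on Jun 13.
Arrival in UTC: 5:26 PM + 8:00 = 1:26 AM on Jun 14.
Elapsed = 1:26 AM − 7:51 PM (+1 day) = 5 hours 35 minutes.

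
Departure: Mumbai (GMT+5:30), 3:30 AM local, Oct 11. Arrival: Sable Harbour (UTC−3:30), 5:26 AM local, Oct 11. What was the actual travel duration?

10 hours 56 minutes

Departure in UTC: 3:30 AM − 5:30 = 10:00 PM on Oct 10.
Arrival in UTC: 5:26 AM + 3:30 = 8:56 AM on Oct 11.
Elapsed = 8:56 AM − 10:00 PM (+1 day) = 10 hours 56 minutes.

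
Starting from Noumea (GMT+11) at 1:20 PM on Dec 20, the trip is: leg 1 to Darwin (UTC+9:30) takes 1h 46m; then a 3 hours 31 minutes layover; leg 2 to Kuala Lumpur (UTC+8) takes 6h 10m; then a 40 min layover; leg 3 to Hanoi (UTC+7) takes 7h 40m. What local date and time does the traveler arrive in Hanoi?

5:07 AM on Dec 21

Convert departure to UTC: 1:20 PM − 11:00 = 2:20 AM UTC on Dec 20.
Add 1 hour and 46 minutes leg 1 → 4:06 AM UTC.
Add 3 hours 31 minutes layover in Darwin → 7:37 AM UTC.
Add 6 hours and 10 minutes leg 2 → 1:47 PM UTC.
Add 40 minutes layover in Kuala Lumpur → 2:27 PM UTC.
Add 7 hours and 40 minutes leg 3 → 10:07 PM UTC.
Hanoi is UTC+7:00, so local arrival = 10:07 PM + 7:00 = 5:07 AM on Dec 21.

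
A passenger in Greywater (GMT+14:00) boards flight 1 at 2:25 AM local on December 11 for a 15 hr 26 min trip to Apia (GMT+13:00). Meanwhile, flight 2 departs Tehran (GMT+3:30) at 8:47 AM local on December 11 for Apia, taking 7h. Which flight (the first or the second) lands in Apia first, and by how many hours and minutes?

Flight 1 in UTC: 2:25 AM − 14:00 = 12:25 PM on Dec 10.
+15 hours 26 minutes → arrive 3:51 AM UTC on Dec 11.
Flight 2 in UTC: 8:47 AM − 3:30 = 5:17 AM on Dec 11.
+7 hours → arrive 12:17 PM UTC on Dec 11.
Flight 1 lands earlier by 8 hours 26 minutes.

the first, by 8 hours 26 minutes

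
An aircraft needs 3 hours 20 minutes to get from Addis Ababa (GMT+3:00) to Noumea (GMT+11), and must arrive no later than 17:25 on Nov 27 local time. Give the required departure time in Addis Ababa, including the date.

06:05 on Nov 27

Target arrival in UTC: 17:25 − 11:00 = 06:25 on Nov 27.
Subtract 3 hours and 20 minutes → departure 03:05 UTC on Nov 27.
Addis Ababa is UTC+3:00: 03:05 + 3:00 = 06:05 on Nov 27.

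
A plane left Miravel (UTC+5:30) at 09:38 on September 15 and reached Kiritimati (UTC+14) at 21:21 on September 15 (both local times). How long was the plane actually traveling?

3 hours 13 minutes

Departure in UTC: 09:38 − 5:30 = 04:08 on Sep 15.
Arrival in UTC: 21:21 − 14:00 = 07:21 on Sep 15.
Elapsed = 07:21 − 04:08 = 3 hours 13 minutes.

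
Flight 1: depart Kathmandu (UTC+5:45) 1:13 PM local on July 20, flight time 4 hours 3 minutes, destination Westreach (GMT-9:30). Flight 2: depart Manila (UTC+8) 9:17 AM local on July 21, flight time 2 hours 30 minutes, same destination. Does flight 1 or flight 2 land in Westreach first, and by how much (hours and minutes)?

the first, by 16 hours 16 minutes

Flight 1 in UTC: 1:13 PM − 5:45 = 7:28 AM on Jul 20.
+4 hours 3 minutes → arrive 11:31 AM UTC on Jul 20.
Flight 2 in UTC: 9:17 AM − 8:00 = 1:17 AM on Jul 21.
+2 hours and 30 minutes → arrive 3:47 AM UTC on Jul 21.
Flight 1 lands earlier by 16 hours 16 minutes.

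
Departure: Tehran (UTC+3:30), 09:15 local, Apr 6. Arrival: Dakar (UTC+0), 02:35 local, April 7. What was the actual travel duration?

20 hours 50 minutes

Departure in UTC: 09:15 − 3:30 = 05:45 on Apr 6.
Arrival is already UTC: 02:35 on Apr 7.
Elapsed = 02:35 − 05:45 (+1 day) = 20 hours 50 minutes.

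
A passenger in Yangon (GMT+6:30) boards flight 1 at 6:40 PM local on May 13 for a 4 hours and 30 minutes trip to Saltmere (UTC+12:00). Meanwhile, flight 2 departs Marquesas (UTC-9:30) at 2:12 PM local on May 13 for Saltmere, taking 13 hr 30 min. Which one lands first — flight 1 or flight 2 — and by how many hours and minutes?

the first, by 20 hours 32 minutes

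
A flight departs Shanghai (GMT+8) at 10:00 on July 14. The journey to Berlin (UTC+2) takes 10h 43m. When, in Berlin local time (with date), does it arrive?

Convert departure to UTC: 10:00 − 8:00 = 02:00 UTC on Jul 14.
Add 10 hours 43 minutes travel time → 12:43 UTC.
Berlin is UTC+2:00, so local arrival = 12:43 + 2:00 = 14:43 on Jul 14.

14:43 on July 14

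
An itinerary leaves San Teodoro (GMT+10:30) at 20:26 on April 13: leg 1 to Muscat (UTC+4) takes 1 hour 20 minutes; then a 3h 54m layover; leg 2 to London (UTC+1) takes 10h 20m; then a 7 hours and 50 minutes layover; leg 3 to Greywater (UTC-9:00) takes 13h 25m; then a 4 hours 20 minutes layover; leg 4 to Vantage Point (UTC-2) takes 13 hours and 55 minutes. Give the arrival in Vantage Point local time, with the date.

15:00 on April 15

Convert departure to UTC: 20:26 − 10:30 = 09:56 UTC on Apr 13.
Add 1 hour 20 minutes leg 1 → 11:16 UTC.
Add 3 hours 54 minutes layover in Muscat → 15:10 UTC.
Add 10 hours and 20 minutes leg 2 → 01:30 UTC (Apr 14).
Add 7 hours 50 minutes layover in London → 09:20 UTC.
Add 13 hours 25 minutes leg 3 → 22:45 UTC.
Add 4 hours 20 minutes layover in Greywater → 03:05 UTC (Apr 15).
Add 13 hours 55 minutes leg 4 → 17:00 UTC.
Vantage Point is UTC−2:00, so local arrival = 17:00 − 2:00 = 15:00 on Apr 15.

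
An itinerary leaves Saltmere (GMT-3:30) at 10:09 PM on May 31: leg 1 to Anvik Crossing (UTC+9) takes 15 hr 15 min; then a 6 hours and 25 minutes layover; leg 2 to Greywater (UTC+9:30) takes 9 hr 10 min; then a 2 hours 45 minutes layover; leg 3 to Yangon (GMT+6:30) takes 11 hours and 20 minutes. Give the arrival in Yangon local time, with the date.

Convert departure to UTC: 10:09 PM + 3:30 = 1:39 AM UTC on Jun 1.
Add 15 hours and 15 minutes leg 1 → 4:54 PM UTC.
Add 6 hours and 25 minutes layover in Anvik Crossing → 11:19 PM UTC.
Add 9 hours 10 minutes leg 2 → 8:29 AM UTC (Jun 2).
Add 2 hours 45 minutes layover in Greywater → 11:14 AM UTC.
Add 11 hours and 20 minutes leg 3 → 10:34 PM UTC.
Yangon is UTC+6:30, so local arrival = 10:34 PM + 6:30 = 5:04 AM on Jun 3.

5:04 AM on June 3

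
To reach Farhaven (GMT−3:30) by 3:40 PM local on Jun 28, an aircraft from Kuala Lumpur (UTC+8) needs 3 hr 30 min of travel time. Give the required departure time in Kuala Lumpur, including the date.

Target arrival in UTC: 3:40 PM + 3:30 = 7:10 PM on Jun 28.
Subtract 3 hours 30 minutes → departure 3:40 PM UTC on Jun 28.
Kuala Lumpur is UTC+8:00: 3:40 PM + 8:00 = 11:40 PM on Jun 28.

11:40 PM on June 28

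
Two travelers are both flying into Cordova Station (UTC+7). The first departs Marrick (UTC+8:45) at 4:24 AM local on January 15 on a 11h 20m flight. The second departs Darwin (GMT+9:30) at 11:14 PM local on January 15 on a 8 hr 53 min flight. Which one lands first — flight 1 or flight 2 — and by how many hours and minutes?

the first, by 15 hours 38 minutes

Flight 1 in UTC: 4:24 AM − 8:45 = 7:39 PM on Jan 14.
+11 hours 20 minutes → arrive 6:59 AM UTC on Jan 15.
Flight 2 in UTC: 11:14 PM − 9:30 = 1:44 PM on Jan 15.
+8 hours and 53 minutes → arrive 10:37 PM UTC on Jan 15.
Flight 1 lands earlier by 15 hours 38 minutes.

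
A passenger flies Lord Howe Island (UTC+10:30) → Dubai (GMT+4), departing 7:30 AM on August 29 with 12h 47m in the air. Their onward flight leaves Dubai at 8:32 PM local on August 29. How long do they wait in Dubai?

Convert departure to UTC: 7:30 AM − 10:30 = 9:00 PM UTC on Aug 28.
Add 12 hours and 47 minutes flight time → 9:47 AM UTC (Aug 29).
Dubai is UTC+4:00, so local arrival = 9:47 AM + 4:00 = 1:47 PM on Aug 29.
Layover = 8:32 PM − 1:47 PM = 6 hours 45 minutes.

6 hours 45 minutes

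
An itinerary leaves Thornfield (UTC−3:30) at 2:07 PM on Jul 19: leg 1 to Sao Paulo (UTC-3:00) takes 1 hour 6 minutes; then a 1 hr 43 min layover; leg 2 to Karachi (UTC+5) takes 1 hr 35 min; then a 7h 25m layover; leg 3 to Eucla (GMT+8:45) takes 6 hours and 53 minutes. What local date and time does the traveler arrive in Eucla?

9:04 PM on July 20

Convert departure to UTC: 2:07 PM + 3:30 = 5:37 PM UTC on Jul 19.
Add 1 hour 6 minutes leg 1 → 6:43 PM UTC.
Add 1 hour and 43 minutes layover in Sao Paulo → 8:26 PM UTC.
Add 1 hour and 35 minutes leg 2 → 10:01 PM UTC.
Add 7 hours and 25 minutes layover in Karachi → 5:26 AM UTC (Jul 20).
Add 6 hours 53 minutes leg 3 → 12:19 PM UTC.
Eucla is UTC+8:45, so local arrival = 12:19 PM + 8:45 = 9:04 PM on Jul 20.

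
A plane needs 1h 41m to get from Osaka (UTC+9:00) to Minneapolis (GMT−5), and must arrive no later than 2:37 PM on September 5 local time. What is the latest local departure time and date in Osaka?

2:56 AM on September 6

Target arrival in UTC: 2:37 PM + 5:00 = 7:37 PM on Sep 5.
Subtract 1 hour 41 minutes → departure 5:56 PM UTC on Sep 5.
Osaka is UTC+9:00: 5:56 PM + 9:00 = 2:56 AM on Sep 6.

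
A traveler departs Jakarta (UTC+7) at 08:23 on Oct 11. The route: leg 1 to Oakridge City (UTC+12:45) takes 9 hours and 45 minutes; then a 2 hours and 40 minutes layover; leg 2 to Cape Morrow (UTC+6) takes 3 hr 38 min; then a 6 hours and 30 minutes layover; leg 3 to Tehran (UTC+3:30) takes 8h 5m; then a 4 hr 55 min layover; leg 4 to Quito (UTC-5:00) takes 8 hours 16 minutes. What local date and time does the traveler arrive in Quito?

16:12 on October 12

Convert departure to UTC: 08:23 − 7:00 = 01:23 UTC on Oct 11.
Add 9 hours 45 minutes leg 1 → 11:08 UTC.
Add 2 hours and 40 minutes layover in Oakridge City → 13:48 UTC.
Add 3 hours and 38 minutes leg 2 → 17:26 UTC.
Add 6 hours 30 minutes layover in Cape Morrow → 23:56 UTC.
Add 8 hours and 5 minutes leg 3 → 08:01 UTC (Oct 12).
Add 4 hours and 55 minutes layover in Tehran → 12:56 UTC.
Add 8 hours and 16 minutes leg 4 → 21:12 UTC.
Quito is UTC−5:00, so local arrival = 21:12 − 5:00 = 16:12 on Oct 12.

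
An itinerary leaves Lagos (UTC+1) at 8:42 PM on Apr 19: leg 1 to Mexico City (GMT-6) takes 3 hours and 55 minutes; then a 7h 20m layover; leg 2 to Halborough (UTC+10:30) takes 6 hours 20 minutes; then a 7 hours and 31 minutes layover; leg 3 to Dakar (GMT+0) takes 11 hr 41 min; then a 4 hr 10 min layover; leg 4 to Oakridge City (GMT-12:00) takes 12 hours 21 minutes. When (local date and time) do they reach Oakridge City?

1:00 PM on April 21

Convert departure to UTC: 8:42 PM − 1:00 = 7:42 PM UTC on Apr 19.
Add 3 hours 55 minutes leg 1 → 11:37 PM UTC.
Add 7 hours 20 minutes layover in Mexico City → 6:57 AM UTC (Apr 20).
Add 6 hours 20 minutes leg 2 → 1:17 PM UTC.
Add 7 hours 31 minutes layover in Halborough → 8:48 PM UTC.
Add 11 hours 41 minutes leg 3 → 8:29 AM UTC (Apr 21).
Add 4 hours and 10 minutes layover in Dakar → 12:39 PM UTC.
Add 12 hours 21 minutes leg 4 → 1:00 AM UTC (Apr 22).
Oakridge City is UTC−12:00, so local arrival = 1:00 AM − 12:00 = 1:00 PM on Apr 21.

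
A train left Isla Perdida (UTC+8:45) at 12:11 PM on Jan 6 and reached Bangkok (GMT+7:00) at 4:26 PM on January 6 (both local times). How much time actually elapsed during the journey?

6 hours

Bangkok is 1:45 behind Isla Perdida.
Clock-face elapsed time (ignoring zones) is 4 hours 15 minutes.
Actual elapsed = 4 hours 15 minutes + 1:45 = 6 hours.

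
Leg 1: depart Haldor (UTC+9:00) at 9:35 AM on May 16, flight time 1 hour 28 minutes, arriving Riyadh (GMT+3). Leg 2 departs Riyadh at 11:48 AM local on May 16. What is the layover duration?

Convert departure to UTC: 9:35 AM − 9:00 = 12:35 AM UTC on May 16.
Add 1 hour 28 minutes flight time → 2:03 AM UTC.
Riyadh is UTC+3:00, so local arrival = 2:03 AM + 3:00 = 5:03 AM on May 16.
Layover = 11:48 AM − 5:03 AM = 6 hours 45 minutes.

6 hours 45 minutes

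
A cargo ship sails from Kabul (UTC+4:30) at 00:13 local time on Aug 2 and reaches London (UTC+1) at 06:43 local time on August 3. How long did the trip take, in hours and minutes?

Departure in UTC: 00:13 − 4:30 = 19:43 on Aug 1.
Arrival in UTC: 06:43 − 1:00 = 05:43 on Aug 3.
Elapsed = 05:43 − 19:43 (+2 days) = 34 hours.

34 hours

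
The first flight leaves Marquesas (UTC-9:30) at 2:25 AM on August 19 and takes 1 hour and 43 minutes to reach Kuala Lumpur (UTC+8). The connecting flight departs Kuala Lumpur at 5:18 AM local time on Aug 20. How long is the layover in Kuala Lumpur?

7 hours 40 minutes

Convert departure to UTC: 2:25 AM + 9:30 = 11:55 AM UTC on Aug 19.
Add 1 hour and 43 minutes flight time → 1:38 PM UTC.
Kuala Lumpur is UTC+8:00, so local arrival = 1:38 PM + 8:00 = 9:38 PM on Aug 19.
Layover = 5:18 AM − 9:38 PM (+1 day) = 7 hours 40 minutes.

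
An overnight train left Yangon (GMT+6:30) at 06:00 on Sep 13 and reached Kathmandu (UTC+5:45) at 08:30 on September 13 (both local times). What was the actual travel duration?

3 hours 15 minutes

Kathmandu is 0:45 behind Yangon.
Clock-face elapsed time (ignoring zones) is 2 hours 30 minutes.
Actual elapsed = 2 hours 30 minutes + 0:45 = 3 hours 15 minutes.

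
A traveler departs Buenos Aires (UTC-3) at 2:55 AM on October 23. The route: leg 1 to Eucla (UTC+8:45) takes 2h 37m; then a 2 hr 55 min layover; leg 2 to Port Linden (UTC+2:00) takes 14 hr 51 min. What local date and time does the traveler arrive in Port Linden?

4:18 AM on October 24

Convert departure to UTC: 2:55 AM + 3:00 = 5:55 AM UTC on Oct 23.
Add 2 hours 37 minutes leg 1 → 8:32 AM UTC.
Add 2 hours 55 minutes layover in Eucla → 11:27 AM UTC.
Add 14 hours 51 minutes leg 2 → 2:18 AM UTC (Oct 24).
Port Linden is UTC+2:00, so local arrival = 2:18 AM + 2:00 = 4:18 AM on Oct 24.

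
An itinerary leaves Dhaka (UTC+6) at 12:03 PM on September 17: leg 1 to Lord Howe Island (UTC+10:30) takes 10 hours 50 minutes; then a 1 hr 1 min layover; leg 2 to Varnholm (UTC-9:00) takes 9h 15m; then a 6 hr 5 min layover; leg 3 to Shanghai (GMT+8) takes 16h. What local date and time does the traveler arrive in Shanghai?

9:14 AM on September 19

Convert departure to UTC: 12:03 PM − 6:00 = 6:03 AM UTC on Sep 17.
Add 10 hours and 50 minutes leg 1 → 4:53 PM UTC.
Add 1 hour 1 minute layover in Lord Howe Island → 5:54 PM UTC.
Add 9 hours and 15 minutes leg 2 → 3:09 AM UTC (Sep 18).
Add 6 hours 5 minutes layover in Varnholm → 9:14 AM UTC.
Add 16 hours leg 3 → 1:14 AM UTC (Sep 19).
Shanghai is UTC+8:00, so local arrival = 1:14 AM + 8:00 = 9:14 AM on Sep 19.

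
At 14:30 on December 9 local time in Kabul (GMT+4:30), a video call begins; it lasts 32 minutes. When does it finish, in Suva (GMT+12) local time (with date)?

22:32 on December 9

Convert start to UTC: 14:30 − 4:30 = 10:00 UTC on Dec 9.
Add 32 minutes duration → 10:32 UTC.
Suva is UTC+12:00, so local end time = 10:32 + 12:00 = 22:32 on Dec 9.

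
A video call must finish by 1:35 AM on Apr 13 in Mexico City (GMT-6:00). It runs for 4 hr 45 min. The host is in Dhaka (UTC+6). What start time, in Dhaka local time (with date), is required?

Target end time in UTC: 1:35 AM + 6:00 = 7:35 AM on Apr 13.
Subtract 4 hours and 45 minutes → start 2:50 AM UTC on Apr 13.
Dhaka is UTC+6:00: 2:50 AM + 6:00 = 8:50 AM on Apr 13.

8:50 AM on April 13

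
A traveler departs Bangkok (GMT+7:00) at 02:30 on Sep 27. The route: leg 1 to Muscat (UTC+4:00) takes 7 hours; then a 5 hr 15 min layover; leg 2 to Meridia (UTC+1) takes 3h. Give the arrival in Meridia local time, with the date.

11:45 on Sep 27

Convert departure to UTC: 02:30 − 7:00 = 19:30 UTC on Sep 26.
Add 7 hours leg 1 → 02:30 UTC (Sep 27).
Add 5 hours 15 minutes layover in Muscat → 07:45 UTC.
Add 3 hours leg 2 → 10:45 UTC.
Meridia is UTC+1:00, so local arrival = 10:45 + 1:00 = 11:45 on Sep 27.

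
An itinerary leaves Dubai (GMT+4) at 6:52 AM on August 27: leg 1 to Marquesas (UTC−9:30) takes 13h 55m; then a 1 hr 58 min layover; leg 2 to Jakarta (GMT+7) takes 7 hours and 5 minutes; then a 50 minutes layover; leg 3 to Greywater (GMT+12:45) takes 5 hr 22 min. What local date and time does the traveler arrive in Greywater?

Convert departure to UTC: 6:52 AM − 4:00 = 2:52 AM UTC on Aug 27.
Add 13 hours 55 minutes leg 1 → 4:47 PM UTC.
Add 1 hour and 58 minutes layover in Marquesas → 6:45 PM UTC.
Add 7 hours 5 minutes leg 2 → 1:50 AM UTC (Aug 28).
Add 50 minutes layover in Jakarta → 2:40 AM UTC.
Add 5 hours 22 minutes leg 3 → 8:02 AM UTC.
Greywater is UTC+12:45, so local arrival = 8:02 AM + 12:45 = 8:47 PM on Aug 28.

8:47 PM on August 28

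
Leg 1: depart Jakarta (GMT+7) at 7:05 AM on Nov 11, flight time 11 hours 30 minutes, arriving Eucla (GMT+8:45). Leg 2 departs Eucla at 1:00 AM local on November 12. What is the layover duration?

4 hours 40 minutes

Convert departure to UTC: 7:05 AM − 7:00 = 12:05 AM UTC on Nov 11.
Add 11 hours 30 minutes flight time → 11:35 AM UTC.
Eucla is UTC+8:45, so local arrival = 11:35 AM + 8:45 = 8:20 PM on Nov 11.
Layover = 1:00 AM − 8:20 PM (+1 day) = 4 hours 40 minutes.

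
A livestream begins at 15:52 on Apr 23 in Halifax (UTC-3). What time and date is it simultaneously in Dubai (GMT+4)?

22:52 on April 23

In UTC: 15:52 + 3:00 = 18:52 on Apr 23.
Dubai is UTC+4:00: 18:52 + 4:00 = 22:52 on Apr 23.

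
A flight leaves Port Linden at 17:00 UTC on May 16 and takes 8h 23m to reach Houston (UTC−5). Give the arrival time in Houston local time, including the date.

Departure is given in UTC: 17:00 on May 16.
Add 8 hours and 23 minutes → 01:23 UTC (May 17).
Houston is UTC−5:00: 01:23 − 5:00 = 20:23 on May 16.

20:23 on May 16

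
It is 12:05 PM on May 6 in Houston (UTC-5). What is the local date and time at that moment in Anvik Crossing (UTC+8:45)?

In UTC: 12:05 PM + 5:00 = 5:05 PM on May 6.
Anvik Crossing is UTC+8:45: 5:05 PM + 8:45 = 1:50 AM on May 7.

1:50 AM on May 7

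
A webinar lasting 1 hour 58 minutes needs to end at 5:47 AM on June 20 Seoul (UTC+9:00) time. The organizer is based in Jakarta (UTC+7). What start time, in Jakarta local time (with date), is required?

Target end time in UTC: 5:47 AM − 9:00 = 8:47 PM on Jun 19.
Subtract 1 hour and 58 minutes → start 6:49 PM UTC on Jun 19.
Jakarta is UTC+7:00: 6:49 PM + 7:00 = 1:49 AM on Jun 20.

1:49 AM on Jun 20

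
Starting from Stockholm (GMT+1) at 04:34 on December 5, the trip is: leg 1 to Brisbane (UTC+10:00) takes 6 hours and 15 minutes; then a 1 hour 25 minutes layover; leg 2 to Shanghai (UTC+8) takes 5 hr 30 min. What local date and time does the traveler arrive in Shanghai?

00:44 on December 6

Convert departure to UTC: 04:34 − 1:00 = 03:34 UTC on Dec 5.
Add 6 hours and 15 minutes leg 1 → 09:49 UTC.
Add 1 hour 25 minutes layover in Brisbane → 11:14 UTC.
Add 5 hours and 30 minutes leg 2 → 16:44 UTC.
Shanghai is UTC+8:00, so local arrival = 16:44 + 8:00 = 00:44 on Dec 6.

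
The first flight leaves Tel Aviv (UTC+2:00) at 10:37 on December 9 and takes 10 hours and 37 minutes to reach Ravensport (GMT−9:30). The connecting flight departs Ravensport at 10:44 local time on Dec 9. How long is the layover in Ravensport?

1 hour

Convert departure to UTC: 10:37 − 2:00 = 08:37 UTC on Dec 9.
Add 10 hours 37 minutes flight time → 19:14 UTC.
Ravensport is UTC−9:30, so local arrival = 19:14 − 9:30 = 09:44 on Dec 9.
Layover = 10:44 − 09:44 = 1 hour.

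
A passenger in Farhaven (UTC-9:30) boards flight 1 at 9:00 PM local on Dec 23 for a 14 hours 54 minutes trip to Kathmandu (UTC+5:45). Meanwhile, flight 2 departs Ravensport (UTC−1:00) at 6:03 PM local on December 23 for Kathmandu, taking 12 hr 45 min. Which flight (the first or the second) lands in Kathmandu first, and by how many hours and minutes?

the second, by 13 hours 36 minutes

Flight 1 in UTC: 9:00 PM + 9:30 = 6:30 AM on Dec 24.
+14 hours and 54 minutes → arrive 9:24 PM UTC on Dec 24.
Flight 2 in UTC: 6:03 PM + 1:00 = 7:03 PM on Dec 23.
+12 hours 45 minutes → arrive 7:48 AM UTC on Dec 24.
Flight 2 lands earlier by 13 hours 36 minutes.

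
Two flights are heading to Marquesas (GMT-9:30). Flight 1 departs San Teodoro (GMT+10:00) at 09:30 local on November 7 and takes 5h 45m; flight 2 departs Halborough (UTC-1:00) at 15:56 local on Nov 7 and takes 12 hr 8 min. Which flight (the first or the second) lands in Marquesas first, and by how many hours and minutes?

Flight 1 in UTC: 09:30 − 10:00 = 23:30 on Nov 6.
+5 hours and 45 minutes → arrive 05:15 UTC on Nov 7.
Flight 2 in UTC: 15:56 + 1:00 = 16:56 on Nov 7.
+12 hours and 8 minutes → arrive 05:04 UTC on Nov 8.
Flight 1 lands earlier by 23 hours 49 minutes.

the first, by 23 hours 49 minutes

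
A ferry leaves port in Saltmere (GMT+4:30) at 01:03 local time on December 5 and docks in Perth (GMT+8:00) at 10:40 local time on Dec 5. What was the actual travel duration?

6 hours 7 minutes

Departure in UTC: 01:03 − 4:30 = 20:33 on Dec 4.
Arrival in UTC: 10:40 − 8:00 = 02:40 on Dec 5.
Elapsed = 02:40 − 20:33 (+1 day) = 6 hours 7 minutes.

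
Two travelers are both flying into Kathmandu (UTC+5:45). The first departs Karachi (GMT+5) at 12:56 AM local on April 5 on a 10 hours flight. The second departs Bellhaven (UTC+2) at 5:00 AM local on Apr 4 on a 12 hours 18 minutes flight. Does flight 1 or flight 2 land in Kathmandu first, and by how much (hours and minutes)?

the second, by 14 hours 38 minutes

Flight 1 in UTC: 12:56 AM − 5:00 = 7:56 PM on Apr 4.
+10 hours → arrive 5:56 AM UTC on Apr 5.
Flight 2 in UTC: 5:00 AM − 2:00 = 3:00 AM on Apr 4.
+12 hours and 18 minutes → arrive 3:18 PM UTC on Apr 4.
Flight 2 lands earlier by 14 hours 38 minutes.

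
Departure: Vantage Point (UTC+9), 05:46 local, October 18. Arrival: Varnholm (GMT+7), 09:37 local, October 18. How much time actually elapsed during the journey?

Departure in UTC: 05:46 − 9:00 = 20:46 on Oct 17.
Arrival in UTC: 09:37 − 7:00 = 02:37 on Oct 18.
Elapsed = 02:37 − 20:46 (+1 day) = 5 hours 51 minutes.

5 hours 51 minutes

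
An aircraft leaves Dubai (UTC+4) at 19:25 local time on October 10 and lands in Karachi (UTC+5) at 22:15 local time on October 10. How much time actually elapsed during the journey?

Departure in UTC: 19:25 − 4:00 = 15:25 on Oct 10.
Arrival in UTC: 22:15 − 5:00 = 17:15 on Oct 10.
Elapsed = 17:15 − 15:25 = 1 hour 50 minutes.

1 hour 50 minutes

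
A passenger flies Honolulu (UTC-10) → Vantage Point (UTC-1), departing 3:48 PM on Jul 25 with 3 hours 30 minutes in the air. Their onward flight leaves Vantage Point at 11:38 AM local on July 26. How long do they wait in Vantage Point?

7 hours 20 minutes

Convert departure to UTC: 3:48 PM + 10:00 = 1:48 AM UTC on Jul 26.
Add 3 hours 30 minutes flight time → 5:18 AM UTC.
Vantage Point is UTC−1:00, so local arrival = 5:18 AM − 1:00 = 4:18 AM on Jul 26.
Layover = 11:38 AM − 4:18 AM = 7 hours 20 minutes.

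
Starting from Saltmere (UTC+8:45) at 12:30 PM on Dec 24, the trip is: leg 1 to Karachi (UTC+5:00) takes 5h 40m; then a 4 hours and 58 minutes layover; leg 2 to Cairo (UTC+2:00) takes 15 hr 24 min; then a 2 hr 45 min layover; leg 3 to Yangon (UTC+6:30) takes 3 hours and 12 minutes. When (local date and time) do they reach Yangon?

6:14 PM on December 25

Convert departure to UTC: 12:30 PM − 8:45 = 3:45 AM UTC on Dec 24.
Add 5 hours 40 minutes leg 1 → 9:25 AM UTC.
Add 4 hours and 58 minutes layover in Karachi → 2:23 PM UTC.
Add 15 hours and 24 minutes leg 2 → 5:47 AM UTC (Dec 25).
Add 2 hours and 45 minutes layover in Cairo → 8:32 AM UTC.
Add 3 hours and 12 minutes leg 3 → 11:44 AM UTC.
Yangon is UTC+6:30, so local arrival = 11:44 AM + 6:30 = 6:14 PM on Dec 25.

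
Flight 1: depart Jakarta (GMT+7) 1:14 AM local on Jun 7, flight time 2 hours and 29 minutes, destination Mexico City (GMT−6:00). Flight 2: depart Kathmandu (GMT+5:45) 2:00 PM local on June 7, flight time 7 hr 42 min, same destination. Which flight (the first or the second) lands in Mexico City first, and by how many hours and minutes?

the first, by 19 hours 14 minutes

Flight 1 in UTC: 1:14 AM − 7:00 = 6:14 PM on Jun 6.
+2 hours 29 minutes → arrive 8:43 PM UTC on Jun 6.
Flight 2 in UTC: 2:00 PM − 5:45 = 8:15 AM on Jun 7.
+7 hours and 42 minutes → arrive 3:57 PM UTC on Jun 7.
Flight 1 lands earlier by 19 hours 14 minutes.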